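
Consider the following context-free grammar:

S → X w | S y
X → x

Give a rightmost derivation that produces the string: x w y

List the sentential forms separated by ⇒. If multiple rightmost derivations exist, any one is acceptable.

S ⇒ S y ⇒ X w y ⇒ x w y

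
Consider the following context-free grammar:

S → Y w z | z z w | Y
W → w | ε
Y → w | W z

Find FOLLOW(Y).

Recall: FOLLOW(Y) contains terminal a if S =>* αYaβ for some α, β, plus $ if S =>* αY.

We compute FOLLOW(Y) using the standard algorithm.
FOLLOW(S) starts with {$}.
FIRST(S) = {w, z}
FIRST(W) = {w, ε}
FIRST(Y) = {w, z}
FOLLOW(S) = {$}
FOLLOW(W) = {z}
FOLLOW(Y) = {$, w}
Therefore, FOLLOW(Y) = {$, w}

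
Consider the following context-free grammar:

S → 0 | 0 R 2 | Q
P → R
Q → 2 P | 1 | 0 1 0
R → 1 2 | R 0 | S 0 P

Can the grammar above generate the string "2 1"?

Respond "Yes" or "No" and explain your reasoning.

No - no valid derivation exists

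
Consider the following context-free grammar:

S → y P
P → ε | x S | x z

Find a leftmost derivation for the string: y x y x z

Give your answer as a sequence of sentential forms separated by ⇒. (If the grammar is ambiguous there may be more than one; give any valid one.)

S ⇒ y P ⇒ y x S ⇒ y x y P ⇒ y x y x z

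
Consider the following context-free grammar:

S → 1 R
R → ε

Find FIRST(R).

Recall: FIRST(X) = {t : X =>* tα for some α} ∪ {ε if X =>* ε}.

We compute FIRST(R) using the standard algorithm.
FIRST(R) = {ε}
FIRST(S) = {1}
Therefore, FIRST(R) = {ε}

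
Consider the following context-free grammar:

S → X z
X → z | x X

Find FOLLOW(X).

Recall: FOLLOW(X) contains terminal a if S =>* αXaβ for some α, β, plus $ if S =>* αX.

We compute FOLLOW(X) using the standard algorithm.
FOLLOW(S) starts with {$}.
FIRST(S) = {x, z}
FIRST(X) = {x, z}
FOLLOW(S) = {$}
FOLLOW(X) = {z}
Therefore, FOLLOW(X) = {z}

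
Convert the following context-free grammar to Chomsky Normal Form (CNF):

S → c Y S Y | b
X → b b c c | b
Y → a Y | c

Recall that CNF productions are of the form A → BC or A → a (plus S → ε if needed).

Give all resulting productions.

TC → c; S → b; TB → b; X → b; TA → a; Y → c; S → TC X0; X0 → Y X1; X1 → S Y; X → TB X2; X2 → TB X3; X3 → TC TC; Y → TA Y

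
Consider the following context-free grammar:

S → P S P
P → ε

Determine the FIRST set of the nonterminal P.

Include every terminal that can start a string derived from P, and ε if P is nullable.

We compute FIRST(P) using the standard algorithm.
FIRST(P) = {ε}
FIRST(S) = {}
Therefore, FIRST(P) = {ε}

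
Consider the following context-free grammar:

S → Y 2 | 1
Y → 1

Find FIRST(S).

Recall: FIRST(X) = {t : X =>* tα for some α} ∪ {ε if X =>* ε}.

We compute FIRST(S) using the standard algorithm.
FIRST(S) = {1}
FIRST(Y) = {1}
Therefore, FIRST(S) = {1}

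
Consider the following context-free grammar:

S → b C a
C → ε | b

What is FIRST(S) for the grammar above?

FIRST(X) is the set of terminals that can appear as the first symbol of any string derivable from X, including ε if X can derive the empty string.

We compute FIRST(S) using the standard algorithm.
FIRST(C) = {b, ε}
FIRST(S) = {b}
Therefore, FIRST(S) = {b}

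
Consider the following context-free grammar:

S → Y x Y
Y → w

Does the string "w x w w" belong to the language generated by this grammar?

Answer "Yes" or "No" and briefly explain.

No - no valid derivation exists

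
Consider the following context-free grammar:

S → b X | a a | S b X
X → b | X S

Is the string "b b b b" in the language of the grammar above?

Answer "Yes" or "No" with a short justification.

Yes - a valid derivation exists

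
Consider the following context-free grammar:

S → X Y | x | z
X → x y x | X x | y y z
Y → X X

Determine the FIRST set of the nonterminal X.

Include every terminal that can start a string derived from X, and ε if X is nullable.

We compute FIRST(X) using the standard algorithm.
FIRST(S) = {x, y, z}
FIRST(X) = {x, y}
FIRST(Y) = {x, y}
Therefore, FIRST(X) = {x, y}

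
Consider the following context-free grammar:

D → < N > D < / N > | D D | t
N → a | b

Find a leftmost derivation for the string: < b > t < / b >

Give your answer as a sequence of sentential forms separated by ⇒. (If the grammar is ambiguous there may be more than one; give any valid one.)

D ⇒ < N > D < / N > ⇒ < b > D < / N > ⇒ < b > t < / N > ⇒ < b > t < / b >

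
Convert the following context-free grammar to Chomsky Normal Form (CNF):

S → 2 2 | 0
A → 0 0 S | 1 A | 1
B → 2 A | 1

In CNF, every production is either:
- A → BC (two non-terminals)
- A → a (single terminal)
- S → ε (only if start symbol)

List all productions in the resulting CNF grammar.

T2 → 2; S → 0; T0 → 0; T1 → 1; A → 1; B → 1; S → T2 T2; A → T0 X0; X0 → T0 S; A → T1 A; B → T2 A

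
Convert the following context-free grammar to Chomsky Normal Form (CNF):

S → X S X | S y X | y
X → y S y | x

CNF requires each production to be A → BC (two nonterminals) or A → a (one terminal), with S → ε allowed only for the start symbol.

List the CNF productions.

TY → y; S → y; X → x; S → X X0; X0 → S X; S → S X1; X1 → TY X; X → TY X2; X2 → S TY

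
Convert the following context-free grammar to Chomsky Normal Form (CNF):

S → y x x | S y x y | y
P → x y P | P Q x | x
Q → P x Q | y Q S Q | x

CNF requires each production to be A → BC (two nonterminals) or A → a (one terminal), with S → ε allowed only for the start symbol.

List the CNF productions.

TY → y; TX → x; S → y; P → x; Q → x; S → TY X0; X0 → TX TX; S → S X1; X1 → TY X2; X2 → TX TY; P → TX X3; X3 → TY P; P → P X4; X4 → Q TX; Q → P X5; X5 → TX Q; Q → TY X6; X6 → Q X7; X7 → S Q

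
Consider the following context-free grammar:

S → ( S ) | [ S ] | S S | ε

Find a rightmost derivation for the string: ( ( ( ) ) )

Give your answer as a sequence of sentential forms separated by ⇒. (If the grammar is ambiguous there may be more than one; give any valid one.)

S ⇒ ( S ) ⇒ ( ( S ) ) ⇒ ( ( ( S ) ) ) ⇒ ( ( ( ) ) )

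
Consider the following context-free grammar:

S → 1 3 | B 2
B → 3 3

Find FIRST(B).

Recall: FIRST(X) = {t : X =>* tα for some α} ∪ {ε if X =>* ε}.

We compute FIRST(B) using the standard algorithm.
FIRST(B) = {3}
FIRST(S) = {1, 3}
Therefore, FIRST(B) = {3}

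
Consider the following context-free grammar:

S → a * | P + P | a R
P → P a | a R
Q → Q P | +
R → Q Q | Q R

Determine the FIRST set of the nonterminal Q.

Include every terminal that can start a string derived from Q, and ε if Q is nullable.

We compute FIRST(Q) using the standard algorithm.
FIRST(P) = {a}
FIRST(Q) = {+}
FIRST(R) = {+}
FIRST(S) = {a}
Therefore, FIRST(Q) = {+}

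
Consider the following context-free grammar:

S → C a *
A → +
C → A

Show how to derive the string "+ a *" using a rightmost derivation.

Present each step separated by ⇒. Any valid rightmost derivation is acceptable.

S ⇒ C a * ⇒ A a * ⇒ + a *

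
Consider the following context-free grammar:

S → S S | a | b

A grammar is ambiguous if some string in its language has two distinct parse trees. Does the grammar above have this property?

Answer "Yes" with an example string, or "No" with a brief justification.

Yes - the string 'b a b a a a' has two distinct parse trees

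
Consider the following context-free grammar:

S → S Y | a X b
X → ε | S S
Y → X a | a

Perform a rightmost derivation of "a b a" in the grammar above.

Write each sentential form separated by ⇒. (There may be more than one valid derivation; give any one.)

S ⇒ S Y ⇒ S a ⇒ a X b a ⇒ a b a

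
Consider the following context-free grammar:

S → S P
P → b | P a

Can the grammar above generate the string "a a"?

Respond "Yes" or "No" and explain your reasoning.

No - no valid derivation exists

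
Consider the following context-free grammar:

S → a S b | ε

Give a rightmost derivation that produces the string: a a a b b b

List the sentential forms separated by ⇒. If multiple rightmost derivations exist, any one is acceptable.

S ⇒ a S b ⇒ a a S b b ⇒ a a a S b b b ⇒ a a a b b b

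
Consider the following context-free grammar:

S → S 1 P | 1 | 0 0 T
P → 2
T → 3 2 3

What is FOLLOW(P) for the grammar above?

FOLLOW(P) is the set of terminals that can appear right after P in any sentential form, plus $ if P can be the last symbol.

We compute FOLLOW(P) using the standard algorithm.
FOLLOW(S) starts with {$}.
FIRST(P) = {2}
FIRST(S) = {0, 1}
FIRST(T) = {3}
FOLLOW(P) = {$, 1}
FOLLOW(S) = {$, 1}
FOLLOW(T) = {$, 1}
Therefore, FOLLOW(P) = {$, 1}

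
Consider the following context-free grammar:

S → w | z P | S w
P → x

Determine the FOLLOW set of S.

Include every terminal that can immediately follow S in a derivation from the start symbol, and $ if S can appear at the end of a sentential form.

We compute FOLLOW(S) using the standard algorithm.
FOLLOW(S) starts with {$}.
FIRST(P) = {x}
FIRST(S) = {w, z}
FOLLOW(P) = {$, w}
FOLLOW(S) = {$, w}
Therefore, FOLLOW(S) = {$, w}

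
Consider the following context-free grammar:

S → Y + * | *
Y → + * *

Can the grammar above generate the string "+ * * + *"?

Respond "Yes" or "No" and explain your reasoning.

Yes - a valid derivation exists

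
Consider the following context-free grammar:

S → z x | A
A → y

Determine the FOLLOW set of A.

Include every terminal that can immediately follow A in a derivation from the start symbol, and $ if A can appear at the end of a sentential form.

We compute FOLLOW(A) using the standard algorithm.
FOLLOW(S) starts with {$}.
FIRST(A) = {y}
FIRST(S) = {y, z}
FOLLOW(A) = {$}
FOLLOW(S) = {$}
Therefore, FOLLOW(A) = {$}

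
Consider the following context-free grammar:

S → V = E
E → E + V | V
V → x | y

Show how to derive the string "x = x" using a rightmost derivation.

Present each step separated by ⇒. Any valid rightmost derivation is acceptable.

S ⇒ V = E ⇒ V = V ⇒ V = x ⇒ x = x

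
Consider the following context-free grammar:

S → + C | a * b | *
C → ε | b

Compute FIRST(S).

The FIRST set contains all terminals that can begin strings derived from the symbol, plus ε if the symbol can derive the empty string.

We compute FIRST(S) using the standard algorithm.
FIRST(C) = {b, ε}
FIRST(S) = {*, +, a}
Therefore, FIRST(S) = {*, +, a}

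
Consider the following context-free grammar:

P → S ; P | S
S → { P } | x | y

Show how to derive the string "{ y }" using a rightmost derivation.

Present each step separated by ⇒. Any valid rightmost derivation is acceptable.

P ⇒ S ⇒ { P } ⇒ { S } ⇒ { y }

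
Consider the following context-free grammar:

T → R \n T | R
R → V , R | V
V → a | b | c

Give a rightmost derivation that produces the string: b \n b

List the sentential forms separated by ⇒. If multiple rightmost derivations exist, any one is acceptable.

T ⇒ R \n T ⇒ R \n R ⇒ R \n V ⇒ R \n b ⇒ V \n b ⇒ b \n b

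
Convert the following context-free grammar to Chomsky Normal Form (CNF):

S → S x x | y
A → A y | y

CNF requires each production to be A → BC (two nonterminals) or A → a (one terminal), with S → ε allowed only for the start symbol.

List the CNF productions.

TX → x; S → y; TY → y; A → y; S → S X0; X0 → TX TX; A → A TY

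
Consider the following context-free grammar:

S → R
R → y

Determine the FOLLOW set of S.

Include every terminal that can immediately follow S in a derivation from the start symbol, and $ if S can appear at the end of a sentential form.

We compute FOLLOW(S) using the standard algorithm.
FOLLOW(S) starts with {$}.
FIRST(R) = {y}
FIRST(S) = {y}
FOLLOW(R) = {$}
FOLLOW(S) = {$}
Therefore, FOLLOW(S) = {$}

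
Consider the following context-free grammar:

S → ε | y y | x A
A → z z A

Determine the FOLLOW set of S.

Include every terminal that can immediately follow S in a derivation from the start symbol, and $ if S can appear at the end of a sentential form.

We compute FOLLOW(S) using the standard algorithm.
FOLLOW(S) starts with {$}.
FIRST(A) = {z}
FIRST(S) = {x, y, ε}
FOLLOW(A) = {$}
FOLLOW(S) = {$}
Therefore, FOLLOW(S) = {$}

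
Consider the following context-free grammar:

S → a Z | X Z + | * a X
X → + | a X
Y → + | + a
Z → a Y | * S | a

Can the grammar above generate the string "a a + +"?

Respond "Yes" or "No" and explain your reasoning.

No - no valid derivation exists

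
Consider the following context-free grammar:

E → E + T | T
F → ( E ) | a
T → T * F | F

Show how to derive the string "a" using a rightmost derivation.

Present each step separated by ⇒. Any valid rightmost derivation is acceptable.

E ⇒ T ⇒ F ⇒ a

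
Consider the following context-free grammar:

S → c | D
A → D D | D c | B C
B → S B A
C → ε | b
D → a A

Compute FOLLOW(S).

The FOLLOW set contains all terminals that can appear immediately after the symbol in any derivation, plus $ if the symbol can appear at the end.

We compute FOLLOW(S) using the standard algorithm.
FOLLOW(S) starts with {$}.
FIRST(A) = {a, c}
FIRST(B) = {a, c}
FIRST(C) = {b, ε}
FIRST(D) = {a}
FIRST(S) = {a, c}
FOLLOW(A) = {$, a, b, c}
FOLLOW(B) = {$, a, b, c}
FOLLOW(C) = {$, a, b, c}
FOLLOW(D) = {$, a, b, c}
FOLLOW(S) = {$, a, c}
Therefore, FOLLOW(S) = {$, a, c}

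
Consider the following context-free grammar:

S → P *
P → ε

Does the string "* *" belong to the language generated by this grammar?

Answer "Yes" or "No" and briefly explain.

No - no valid derivation exists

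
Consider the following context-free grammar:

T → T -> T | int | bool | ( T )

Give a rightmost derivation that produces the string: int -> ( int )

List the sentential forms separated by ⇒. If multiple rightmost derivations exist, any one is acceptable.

T ⇒ T -> T ⇒ T -> ( T ) ⇒ T -> ( int ) ⇒ int -> ( int )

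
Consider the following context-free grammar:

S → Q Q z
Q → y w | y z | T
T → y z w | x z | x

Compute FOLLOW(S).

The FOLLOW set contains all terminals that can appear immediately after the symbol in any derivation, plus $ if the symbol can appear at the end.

We compute FOLLOW(S) using the standard algorithm.
FOLLOW(S) starts with {$}.
FIRST(Q) = {x, y}
FIRST(S) = {x, y}
FIRST(T) = {x, y}
FOLLOW(Q) = {x, y, z}
FOLLOW(S) = {$}
FOLLOW(T) = {x, y, z}
Therefore, FOLLOW(S) = {$}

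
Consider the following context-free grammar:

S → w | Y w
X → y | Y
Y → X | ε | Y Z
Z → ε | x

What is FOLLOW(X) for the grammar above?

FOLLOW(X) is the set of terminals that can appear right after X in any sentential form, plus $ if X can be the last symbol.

We compute FOLLOW(X) using the standard algorithm.
FOLLOW(S) starts with {$}.
FIRST(S) = {w, x, y}
FIRST(X) = {x, y, ε}
FIRST(Y) = {x, y, ε}
FIRST(Z) = {x, ε}
FOLLOW(S) = {$}
FOLLOW(X) = {w, x}
FOLLOW(Y) = {w, x}
FOLLOW(Z) = {w, x}
Therefore, FOLLOW(X) = {w, x}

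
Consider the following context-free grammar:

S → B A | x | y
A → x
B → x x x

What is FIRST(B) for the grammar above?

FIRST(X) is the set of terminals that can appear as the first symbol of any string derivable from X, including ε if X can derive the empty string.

We compute FIRST(B) using the standard algorithm.
FIRST(A) = {x}
FIRST(B) = {x}
FIRST(S) = {x, y}
Therefore, FIRST(B) = {x}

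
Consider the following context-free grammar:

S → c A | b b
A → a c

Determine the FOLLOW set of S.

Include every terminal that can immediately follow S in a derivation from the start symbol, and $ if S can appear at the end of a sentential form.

We compute FOLLOW(S) using the standard algorithm.
FOLLOW(S) starts with {$}.
FIRST(A) = {a}
FIRST(S) = {b, c}
FOLLOW(A) = {$}
FOLLOW(S) = {$}
Therefore, FOLLOW(S) = {$}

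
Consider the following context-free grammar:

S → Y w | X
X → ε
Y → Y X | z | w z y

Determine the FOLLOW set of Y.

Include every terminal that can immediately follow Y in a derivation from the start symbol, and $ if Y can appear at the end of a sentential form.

We compute FOLLOW(Y) using the standard algorithm.
FOLLOW(S) starts with {$}.
FIRST(S) = {w, z, ε}
FIRST(X) = {ε}
FIRST(Y) = {w, z}
FOLLOW(S) = {$}
FOLLOW(X) = {$, w}
FOLLOW(Y) = {w}
Therefore, FOLLOW(Y) = {w}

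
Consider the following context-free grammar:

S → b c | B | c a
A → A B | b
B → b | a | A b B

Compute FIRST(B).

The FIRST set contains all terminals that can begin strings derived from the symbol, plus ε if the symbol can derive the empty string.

We compute FIRST(B) using the standard algorithm.
FIRST(A) = {b}
FIRST(B) = {a, b}
FIRST(S) = {a, b, c}
Therefore, FIRST(B) = {a, b}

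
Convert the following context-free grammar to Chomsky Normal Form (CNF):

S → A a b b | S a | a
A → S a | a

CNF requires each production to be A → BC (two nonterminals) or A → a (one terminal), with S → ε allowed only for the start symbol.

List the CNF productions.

TA → a; TB → b; S → a; A → a; S → A X0; X0 → TA X1; X1 → TB TB; S → S TA; A → S TA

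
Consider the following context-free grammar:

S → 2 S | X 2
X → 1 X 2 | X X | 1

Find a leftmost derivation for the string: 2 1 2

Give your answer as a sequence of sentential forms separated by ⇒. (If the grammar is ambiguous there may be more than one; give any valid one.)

S ⇒ 2 S ⇒ 2 X 2 ⇒ 2 1 2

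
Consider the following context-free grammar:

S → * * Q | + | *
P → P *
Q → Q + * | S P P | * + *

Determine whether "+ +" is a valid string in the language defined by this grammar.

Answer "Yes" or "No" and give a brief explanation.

No - no valid derivation exists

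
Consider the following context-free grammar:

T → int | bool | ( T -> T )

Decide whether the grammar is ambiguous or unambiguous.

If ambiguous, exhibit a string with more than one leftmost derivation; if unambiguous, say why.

Unambiguous - every string in the language has a unique leftmost derivation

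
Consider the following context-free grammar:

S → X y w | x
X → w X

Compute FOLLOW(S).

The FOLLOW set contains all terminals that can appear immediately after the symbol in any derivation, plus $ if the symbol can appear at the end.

We compute FOLLOW(S) using the standard algorithm.
FOLLOW(S) starts with {$}.
FIRST(S) = {w, x}
FIRST(X) = {w}
FOLLOW(S) = {$}
FOLLOW(X) = {y}
Therefore, FOLLOW(S) = {$}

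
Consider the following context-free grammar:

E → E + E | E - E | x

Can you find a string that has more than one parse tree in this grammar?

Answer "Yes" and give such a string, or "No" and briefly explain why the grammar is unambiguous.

Yes - the string 'x - x - x + x' has two distinct parse trees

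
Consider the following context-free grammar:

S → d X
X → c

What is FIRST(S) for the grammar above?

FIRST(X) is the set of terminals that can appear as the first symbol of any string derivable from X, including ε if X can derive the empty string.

We compute FIRST(S) using the standard algorithm.
FIRST(S) = {d}
FIRST(X) = {c}
Therefore, FIRST(S) = {d}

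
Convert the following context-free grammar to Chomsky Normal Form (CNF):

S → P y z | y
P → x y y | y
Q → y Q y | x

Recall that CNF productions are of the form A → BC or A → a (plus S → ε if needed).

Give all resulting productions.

TY → y; TZ → z; S → y; TX → x; P → y; Q → x; S → P X0; X0 → TY TZ; P → TX X1; X1 → TY TY; Q → TY X2; X2 → Q TY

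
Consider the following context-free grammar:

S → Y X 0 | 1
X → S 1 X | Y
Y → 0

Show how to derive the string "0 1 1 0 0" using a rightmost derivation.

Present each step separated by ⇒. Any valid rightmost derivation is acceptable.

S ⇒ Y X 0 ⇒ Y S 1 X 0 ⇒ Y S 1 Y 0 ⇒ Y S 1 0 0 ⇒ Y 1 1 0 0 ⇒ 0 1 1 0 0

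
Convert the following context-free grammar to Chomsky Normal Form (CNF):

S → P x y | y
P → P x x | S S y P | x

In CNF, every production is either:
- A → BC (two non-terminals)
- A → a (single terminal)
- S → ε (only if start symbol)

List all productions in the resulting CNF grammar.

TX → x; TY → y; S → y; P → x; S → P X0; X0 → TX TY; P → P X1; X1 → TX TX; P → S X2; X2 → S X3; X3 → TY P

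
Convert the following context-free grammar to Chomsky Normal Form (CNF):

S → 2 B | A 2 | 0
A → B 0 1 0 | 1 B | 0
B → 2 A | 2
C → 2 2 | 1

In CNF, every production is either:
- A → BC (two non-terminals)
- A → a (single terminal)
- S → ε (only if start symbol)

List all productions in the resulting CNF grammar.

T2 → 2; S → 0; T0 → 0; T1 → 1; A → 0; B → 2; C → 1; S → T2 B; S → A T2; A → B X0; X0 → T0 X1; X1 → T1 T0; A → T1 B; B → T2 A; C → T2 T2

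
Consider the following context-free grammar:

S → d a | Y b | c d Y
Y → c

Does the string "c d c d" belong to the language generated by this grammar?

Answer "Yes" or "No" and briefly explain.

No - no valid derivation exists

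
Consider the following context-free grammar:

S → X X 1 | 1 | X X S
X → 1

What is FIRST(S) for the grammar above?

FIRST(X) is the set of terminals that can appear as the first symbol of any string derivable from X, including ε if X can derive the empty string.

We compute FIRST(S) using the standard algorithm.
FIRST(S) = {1}
FIRST(X) = {1}
Therefore, FIRST(S) = {1}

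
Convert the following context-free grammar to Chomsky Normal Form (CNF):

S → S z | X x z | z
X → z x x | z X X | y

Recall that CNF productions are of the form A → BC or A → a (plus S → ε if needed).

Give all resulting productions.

TZ → z; TX → x; S → z; X → y; S → S TZ; S → X X0; X0 → TX TZ; X → TZ X1; X1 → TX TX; X → TZ X2; X2 → X X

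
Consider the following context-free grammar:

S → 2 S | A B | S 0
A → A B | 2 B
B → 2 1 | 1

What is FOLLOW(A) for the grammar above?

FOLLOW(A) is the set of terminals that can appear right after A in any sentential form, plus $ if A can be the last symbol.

We compute FOLLOW(A) using the standard algorithm.
FOLLOW(S) starts with {$}.
FIRST(A) = {2}
FIRST(B) = {1, 2}
FIRST(S) = {2}
FOLLOW(A) = {1, 2}
FOLLOW(B) = {$, 0, 1, 2}
FOLLOW(S) = {$, 0}
Therefore, FOLLOW(A) = {1, 2}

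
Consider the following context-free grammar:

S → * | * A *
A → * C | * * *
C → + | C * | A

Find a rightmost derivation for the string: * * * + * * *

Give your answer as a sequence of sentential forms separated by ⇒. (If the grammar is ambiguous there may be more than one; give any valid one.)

S ⇒ * A * ⇒ * * C * ⇒ * * C * * ⇒ * * C * * * ⇒ * * A * * * ⇒ * * * C * * * ⇒ * * * + * * *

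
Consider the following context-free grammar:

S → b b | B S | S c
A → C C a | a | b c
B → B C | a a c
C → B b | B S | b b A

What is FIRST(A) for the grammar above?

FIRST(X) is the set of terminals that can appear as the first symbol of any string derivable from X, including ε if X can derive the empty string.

We compute FIRST(A) using the standard algorithm.
FIRST(A) = {a, b}
FIRST(B) = {a}
FIRST(C) = {a, b}
FIRST(S) = {a, b}
Therefore, FIRST(A) = {a, b}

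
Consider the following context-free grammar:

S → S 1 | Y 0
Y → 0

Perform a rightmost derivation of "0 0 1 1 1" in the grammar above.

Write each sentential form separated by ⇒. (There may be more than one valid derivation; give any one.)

S ⇒ S 1 ⇒ S 1 1 ⇒ S 1 1 1 ⇒ Y 0 1 1 1 ⇒ 0 0 1 1 1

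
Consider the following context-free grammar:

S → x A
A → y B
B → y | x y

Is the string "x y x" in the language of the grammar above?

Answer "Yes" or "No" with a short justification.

No - no valid derivation exists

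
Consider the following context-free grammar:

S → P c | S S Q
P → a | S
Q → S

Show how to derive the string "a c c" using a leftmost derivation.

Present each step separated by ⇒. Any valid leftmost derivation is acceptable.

S ⇒ P c ⇒ S c ⇒ P c c ⇒ a c c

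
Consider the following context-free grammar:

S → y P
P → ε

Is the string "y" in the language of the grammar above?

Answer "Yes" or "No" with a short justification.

Yes - a valid derivation exists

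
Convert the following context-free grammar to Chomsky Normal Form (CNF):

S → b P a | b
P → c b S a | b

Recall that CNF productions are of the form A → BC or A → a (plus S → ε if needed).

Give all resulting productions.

TB → b; TA → a; S → b; TC → c; P → b; S → TB X0; X0 → P TA; P → TC X1; X1 → TB X2; X2 → S TA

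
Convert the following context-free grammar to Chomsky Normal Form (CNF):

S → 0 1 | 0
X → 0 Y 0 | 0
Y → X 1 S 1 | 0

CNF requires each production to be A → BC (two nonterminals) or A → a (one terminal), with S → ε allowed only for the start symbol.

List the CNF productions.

T0 → 0; T1 → 1; S → 0; X → 0; Y → 0; S → T0 T1; X → T0 X0; X0 → Y T0; Y → X X1; X1 → T1 X2; X2 → S T1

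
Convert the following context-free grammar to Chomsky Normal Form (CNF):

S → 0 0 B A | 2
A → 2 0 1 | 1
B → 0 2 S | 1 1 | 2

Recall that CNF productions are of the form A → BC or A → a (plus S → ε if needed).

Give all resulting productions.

T0 → 0; S → 2; T2 → 2; T1 → 1; A → 1; B → 2; S → T0 X0; X0 → T0 X1; X1 → B A; A → T2 X2; X2 → T0 T1; B → T0 X3; X3 → T2 S; B → T1 T1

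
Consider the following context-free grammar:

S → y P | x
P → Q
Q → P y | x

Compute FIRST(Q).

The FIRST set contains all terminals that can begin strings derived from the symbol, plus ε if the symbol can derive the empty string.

We compute FIRST(Q) using the standard algorithm.
FIRST(P) = {x}
FIRST(Q) = {x}
FIRST(S) = {x, y}
Therefore, FIRST(Q) = {x}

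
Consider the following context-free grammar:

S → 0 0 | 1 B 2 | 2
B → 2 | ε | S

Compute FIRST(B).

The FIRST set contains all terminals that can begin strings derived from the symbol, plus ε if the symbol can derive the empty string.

We compute FIRST(B) using the standard algorithm.
FIRST(B) = {0, 1, 2, ε}
FIRST(S) = {0, 1, 2}
Therefore, FIRST(B) = {0, 1, 2, ε}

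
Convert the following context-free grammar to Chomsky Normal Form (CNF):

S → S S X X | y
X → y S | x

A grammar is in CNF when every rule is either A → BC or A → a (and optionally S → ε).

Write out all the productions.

S → y; TY → y; X → x; S → S X0; X0 → S X1; X1 → X X; X → TY S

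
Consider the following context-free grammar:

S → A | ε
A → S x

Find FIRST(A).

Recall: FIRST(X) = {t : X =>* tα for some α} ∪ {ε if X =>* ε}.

We compute FIRST(A) using the standard algorithm.
FIRST(A) = {x}
FIRST(S) = {x, ε}
Therefore, FIRST(A) = {x}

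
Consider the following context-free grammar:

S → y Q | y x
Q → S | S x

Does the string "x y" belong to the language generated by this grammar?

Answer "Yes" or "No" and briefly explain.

No - no valid derivation exists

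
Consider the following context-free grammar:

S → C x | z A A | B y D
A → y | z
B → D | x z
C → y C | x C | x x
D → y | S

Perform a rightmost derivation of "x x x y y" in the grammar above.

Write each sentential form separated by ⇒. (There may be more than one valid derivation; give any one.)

S ⇒ B y D ⇒ B y y ⇒ D y y ⇒ S y y ⇒ C x y y ⇒ x x x y y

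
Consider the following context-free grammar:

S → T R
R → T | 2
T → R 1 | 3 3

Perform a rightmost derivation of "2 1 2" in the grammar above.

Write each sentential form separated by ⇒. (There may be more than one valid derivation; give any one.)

S ⇒ T R ⇒ T 2 ⇒ R 1 2 ⇒ 2 1 2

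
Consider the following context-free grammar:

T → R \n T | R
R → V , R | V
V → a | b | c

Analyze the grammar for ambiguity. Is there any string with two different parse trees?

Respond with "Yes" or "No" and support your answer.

No - the grammar is unambiguous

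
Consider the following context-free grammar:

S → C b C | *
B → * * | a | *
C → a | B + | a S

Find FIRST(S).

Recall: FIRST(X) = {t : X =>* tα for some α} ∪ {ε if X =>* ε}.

We compute FIRST(S) using the standard algorithm.
FIRST(B) = {*, a}
FIRST(C) = {*, a}
FIRST(S) = {*, a}
Therefore, FIRST(S) = {*, a}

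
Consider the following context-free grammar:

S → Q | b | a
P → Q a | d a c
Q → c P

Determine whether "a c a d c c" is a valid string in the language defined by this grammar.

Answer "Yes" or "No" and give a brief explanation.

No - no valid derivation exists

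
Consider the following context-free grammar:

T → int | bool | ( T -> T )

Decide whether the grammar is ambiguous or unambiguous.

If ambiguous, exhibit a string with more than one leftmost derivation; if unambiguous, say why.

Unambiguous - every string in the language has a unique leftmost derivation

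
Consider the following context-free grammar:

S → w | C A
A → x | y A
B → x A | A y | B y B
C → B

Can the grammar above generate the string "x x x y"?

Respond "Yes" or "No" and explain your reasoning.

No - no valid derivation exists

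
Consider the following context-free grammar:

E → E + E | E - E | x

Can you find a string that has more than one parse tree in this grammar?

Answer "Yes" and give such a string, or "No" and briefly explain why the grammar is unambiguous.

Yes - the string 'x - x - x - x' has two distinct parse trees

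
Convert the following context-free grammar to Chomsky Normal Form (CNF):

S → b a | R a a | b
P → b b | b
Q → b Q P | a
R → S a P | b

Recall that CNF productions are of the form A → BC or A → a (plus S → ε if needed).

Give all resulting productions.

TB → b; TA → a; S → b; P → b; Q → a; R → b; S → TB TA; S → R X0; X0 → TA TA; P → TB TB; Q → TB X1; X1 → Q P; R → S X2; X2 → TA P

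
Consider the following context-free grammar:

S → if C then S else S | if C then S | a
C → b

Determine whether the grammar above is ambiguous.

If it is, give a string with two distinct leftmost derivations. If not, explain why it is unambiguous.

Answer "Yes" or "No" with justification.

Yes - the string 'if b then if b then if b then a else a' has two distinct leftmost derivations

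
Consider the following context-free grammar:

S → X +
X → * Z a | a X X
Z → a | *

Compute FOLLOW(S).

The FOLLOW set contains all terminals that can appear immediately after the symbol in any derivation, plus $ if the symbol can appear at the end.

We compute FOLLOW(S) using the standard algorithm.
FOLLOW(S) starts with {$}.
FIRST(S) = {*, a}
FIRST(X) = {*, a}
FIRST(Z) = {*, a}
FOLLOW(S) = {$}
FOLLOW(X) = {*, +, a}
FOLLOW(Z) = {a}
Therefore, FOLLOW(S) = {$}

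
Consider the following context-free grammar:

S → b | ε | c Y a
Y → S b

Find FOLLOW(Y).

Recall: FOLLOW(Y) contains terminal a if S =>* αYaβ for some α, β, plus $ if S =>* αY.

We compute FOLLOW(Y) using the standard algorithm.
FOLLOW(S) starts with {$}.
FIRST(S) = {b, c, ε}
FIRST(Y) = {b, c}
FOLLOW(S) = {$, b}
FOLLOW(Y) = {a}
Therefore, FOLLOW(Y) = {a}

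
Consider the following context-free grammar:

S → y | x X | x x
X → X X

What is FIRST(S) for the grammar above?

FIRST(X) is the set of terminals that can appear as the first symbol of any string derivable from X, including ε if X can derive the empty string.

We compute FIRST(S) using the standard algorithm.
FIRST(S) = {x, y}
FIRST(X) = {}
Therefore, FIRST(S) = {x, y}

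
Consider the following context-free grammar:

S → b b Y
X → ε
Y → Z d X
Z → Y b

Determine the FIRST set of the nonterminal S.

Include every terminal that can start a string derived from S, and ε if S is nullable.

We compute FIRST(S) using the standard algorithm.
FIRST(S) = {b}
FIRST(X) = {ε}
FIRST(Y) = {}
FIRST(Z) = {}
Therefore, FIRST(S) = {b}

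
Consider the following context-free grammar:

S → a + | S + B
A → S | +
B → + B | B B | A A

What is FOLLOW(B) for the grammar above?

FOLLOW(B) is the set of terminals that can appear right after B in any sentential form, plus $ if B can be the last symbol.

We compute FOLLOW(B) using the standard algorithm.
FOLLOW(S) starts with {$}.
FIRST(A) = {+, a}
FIRST(B) = {+, a}
FIRST(S) = {a}
FOLLOW(A) = {$, +, a}
FOLLOW(B) = {$, +, a}
FOLLOW(S) = {$, +, a}
Therefore, FOLLOW(B) = {$, +, a}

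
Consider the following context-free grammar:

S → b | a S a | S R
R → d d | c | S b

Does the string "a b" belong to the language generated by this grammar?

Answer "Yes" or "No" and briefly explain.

No - no valid derivation exists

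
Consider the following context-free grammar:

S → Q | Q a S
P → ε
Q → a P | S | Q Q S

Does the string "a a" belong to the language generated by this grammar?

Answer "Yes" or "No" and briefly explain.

No - no valid derivation exists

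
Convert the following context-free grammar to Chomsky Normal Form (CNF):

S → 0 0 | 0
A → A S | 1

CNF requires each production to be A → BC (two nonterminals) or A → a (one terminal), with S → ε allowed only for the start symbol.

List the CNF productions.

T0 → 0; S → 0; A → 1; S → T0 T0; A → A S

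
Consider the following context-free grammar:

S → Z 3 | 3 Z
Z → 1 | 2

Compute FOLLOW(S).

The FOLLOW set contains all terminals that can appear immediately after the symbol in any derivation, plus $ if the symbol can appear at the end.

We compute FOLLOW(S) using the standard algorithm.
FOLLOW(S) starts with {$}.
FIRST(S) = {1, 2, 3}
FIRST(Z) = {1, 2}
FOLLOW(S) = {$}
FOLLOW(Z) = {$, 3}
Therefore, FOLLOW(S) = {$}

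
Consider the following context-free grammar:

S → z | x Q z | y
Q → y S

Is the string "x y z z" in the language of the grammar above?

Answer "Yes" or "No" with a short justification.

Yes - a valid derivation exists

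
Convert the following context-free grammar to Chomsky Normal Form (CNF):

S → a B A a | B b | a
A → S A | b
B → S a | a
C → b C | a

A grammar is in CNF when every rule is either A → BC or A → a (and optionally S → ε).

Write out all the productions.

TA → a; TB → b; S → a; A → b; B → a; C → a; S → TA X0; X0 → B X1; X1 → A TA; S → B TB; A → S A; B → S TA; C → TB C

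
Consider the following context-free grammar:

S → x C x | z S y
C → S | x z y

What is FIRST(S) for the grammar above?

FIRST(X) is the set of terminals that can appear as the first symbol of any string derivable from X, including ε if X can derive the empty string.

We compute FIRST(S) using the standard algorithm.
FIRST(C) = {x, z}
FIRST(S) = {x, z}
Therefore, FIRST(S) = {x, z}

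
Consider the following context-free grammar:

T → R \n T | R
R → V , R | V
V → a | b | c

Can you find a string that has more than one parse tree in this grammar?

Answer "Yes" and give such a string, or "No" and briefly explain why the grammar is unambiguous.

No - the grammar is unambiguous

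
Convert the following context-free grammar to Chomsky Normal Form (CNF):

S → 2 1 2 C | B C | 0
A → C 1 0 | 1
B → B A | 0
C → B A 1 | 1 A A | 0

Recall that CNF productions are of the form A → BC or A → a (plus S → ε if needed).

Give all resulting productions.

T2 → 2; T1 → 1; S → 0; T0 → 0; A → 1; B → 0; C → 0; S → T2 X0; X0 → T1 X1; X1 → T2 C; S → B C; A → C X2; X2 → T1 T0; B → B A; C → B X3; X3 → A T1; C → T1 X4; X4 → A A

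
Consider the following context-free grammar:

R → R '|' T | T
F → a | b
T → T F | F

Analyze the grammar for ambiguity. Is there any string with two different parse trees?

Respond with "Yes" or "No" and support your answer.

No - the grammar is unambiguous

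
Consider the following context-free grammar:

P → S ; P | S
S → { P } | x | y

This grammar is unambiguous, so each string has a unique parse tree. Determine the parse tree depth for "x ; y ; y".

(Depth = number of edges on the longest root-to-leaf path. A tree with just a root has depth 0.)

4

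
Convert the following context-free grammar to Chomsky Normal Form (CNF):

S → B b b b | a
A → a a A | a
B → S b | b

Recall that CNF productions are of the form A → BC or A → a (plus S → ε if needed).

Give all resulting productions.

TB → b; S → a; TA → a; A → a; B → b; S → B X0; X0 → TB X1; X1 → TB TB; A → TA X2; X2 → TA A; B → S TB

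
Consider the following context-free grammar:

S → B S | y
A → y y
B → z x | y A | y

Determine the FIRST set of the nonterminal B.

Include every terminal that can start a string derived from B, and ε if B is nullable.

We compute FIRST(B) using the standard algorithm.
FIRST(A) = {y}
FIRST(B) = {y, z}
FIRST(S) = {y, z}
Therefore, FIRST(B) = {y, z}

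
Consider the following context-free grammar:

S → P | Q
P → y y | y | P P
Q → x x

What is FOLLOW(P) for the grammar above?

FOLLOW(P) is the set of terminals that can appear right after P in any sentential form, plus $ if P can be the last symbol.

We compute FOLLOW(P) using the standard algorithm.
FOLLOW(S) starts with {$}.
FIRST(P) = {y}
FIRST(Q) = {x}
FIRST(S) = {x, y}
FOLLOW(P) = {$, y}
FOLLOW(Q) = {$}
FOLLOW(S) = {$}
Therefore, FOLLOW(P) = {$, y}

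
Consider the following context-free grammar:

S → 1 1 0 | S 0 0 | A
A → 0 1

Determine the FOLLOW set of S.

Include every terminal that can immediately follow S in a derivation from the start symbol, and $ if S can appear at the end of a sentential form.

We compute FOLLOW(S) using the standard algorithm.
FOLLOW(S) starts with {$}.
FIRST(A) = {0}
FIRST(S) = {0, 1}
FOLLOW(A) = {$, 0}
FOLLOW(S) = {$, 0}
Therefore, FOLLOW(S) = {$, 0}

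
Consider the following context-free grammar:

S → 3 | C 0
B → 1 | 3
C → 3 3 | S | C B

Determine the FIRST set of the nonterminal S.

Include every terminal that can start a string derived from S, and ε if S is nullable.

We compute FIRST(S) using the standard algorithm.
FIRST(B) = {1, 3}
FIRST(C) = {3}
FIRST(S) = {3}
Therefore, FIRST(S) = {3}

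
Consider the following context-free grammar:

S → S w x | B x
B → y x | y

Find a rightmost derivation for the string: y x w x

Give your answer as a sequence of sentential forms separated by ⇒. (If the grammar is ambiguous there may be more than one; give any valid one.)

S ⇒ S w x ⇒ B x w x ⇒ y x w x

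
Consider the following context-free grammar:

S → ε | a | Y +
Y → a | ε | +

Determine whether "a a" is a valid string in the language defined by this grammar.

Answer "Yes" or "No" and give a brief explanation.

No - no valid derivation exists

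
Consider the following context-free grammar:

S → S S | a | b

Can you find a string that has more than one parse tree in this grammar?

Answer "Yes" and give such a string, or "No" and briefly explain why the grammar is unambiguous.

Yes - the string 'b b a b b b' has two distinct parse trees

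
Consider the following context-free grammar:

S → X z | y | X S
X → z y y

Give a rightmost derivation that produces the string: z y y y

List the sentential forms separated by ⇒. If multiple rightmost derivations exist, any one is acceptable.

S ⇒ X S ⇒ X y ⇒ z y y y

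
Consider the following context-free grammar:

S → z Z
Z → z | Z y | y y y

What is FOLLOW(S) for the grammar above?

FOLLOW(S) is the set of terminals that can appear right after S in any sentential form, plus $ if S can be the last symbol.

We compute FOLLOW(S) using the standard algorithm.
FOLLOW(S) starts with {$}.
FIRST(S) = {z}
FIRST(Z) = {y, z}
FOLLOW(S) = {$}
FOLLOW(Z) = {$, y}
Therefore, FOLLOW(S) = {$}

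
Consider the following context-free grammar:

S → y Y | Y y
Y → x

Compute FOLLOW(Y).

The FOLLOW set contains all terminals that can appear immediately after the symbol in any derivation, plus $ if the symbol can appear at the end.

We compute FOLLOW(Y) using the standard algorithm.
FOLLOW(S) starts with {$}.
FIRST(S) = {x, y}
FIRST(Y) = {x}
FOLLOW(S) = {$}
FOLLOW(Y) = {$, y}
Therefore, FOLLOW(Y) = {$, y}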